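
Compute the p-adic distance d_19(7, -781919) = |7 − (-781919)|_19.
d_19(7, -781919) = 1/130321

Step 1 — x − y = 7 − (-781919) = 781926. Step 2 — v_19(781926) = 4 (factor: 781926 = (19^4 · 6); the sign does not affect v_p). Step 3 — |x − y|_19 = 19^{-4} = 1/130321.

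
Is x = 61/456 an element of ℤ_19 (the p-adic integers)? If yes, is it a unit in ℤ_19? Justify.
x ∉ ℤ_19 (v_19(x) = -1 < 0)

ℤ_19 = {x ∈ ℚ_19 : v_19(x) ≥ 0} and ℤ_19^× = {x ∈ ℤ_19 : v_19(x) = 0}. Here v_19(61/456) = v_19(num) − v_19(den) = -1; compare against these criteria.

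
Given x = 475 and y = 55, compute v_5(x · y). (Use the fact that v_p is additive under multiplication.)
v_5(26125) = 3

v_p(x) = 2 (factor: 475 = 5^2 · 19); v_p(y) = 1 (factor: 55 = 5^1 · 11). Additivity: v_p(xy) = v_p(x) + v_p(y) = 2 + 1 = 3. (Direct check: xy = 26125 = 5^3 · (209).)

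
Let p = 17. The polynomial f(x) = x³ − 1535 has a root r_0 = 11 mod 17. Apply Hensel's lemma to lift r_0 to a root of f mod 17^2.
r_1 = 45 (mod 289)

Hensel: r_{i+1} = r_i − f(r_i)/f′(r_i) mod 17^{i+2}, where f′(x) = 3x². Iterate:
  r_0 = 11 (mod 17)
  r_1 = 45 (mod 289)
Final: r = 45 with f(r) ≡ 0 mod 17^2.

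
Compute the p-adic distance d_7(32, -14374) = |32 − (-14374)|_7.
d_7(32, -14374) = 1/2401

Step 1 — x − y = 32 − (-14374) = 14406. Step 2 — v_7(14406) = 4 (factor: 14406 = (7^4 · 6); the sign does not affect v_p). Step 3 — |x − y|_7 = 7^{-4} = 1/2401.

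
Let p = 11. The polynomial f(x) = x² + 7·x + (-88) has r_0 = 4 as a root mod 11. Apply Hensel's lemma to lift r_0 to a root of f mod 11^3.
r_2 = 620 (mod 1331)

Hensel: r_{i+1} = r_i − f(r_i)·(f′(r_i))^{-1} mod 11^{i+2}, f′(x) = 2x + 7. Iterate:
  r_0 = 4 (mod 11)
  r_1 = 15 (mod 121)
  r_2 = 620 (mod 1331)
Final: r = 620 satisfies f(r) ≡ 0 mod 11^3.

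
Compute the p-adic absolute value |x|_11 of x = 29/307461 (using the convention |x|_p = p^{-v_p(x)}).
|29/307461|_11 = 14641

Step 1 — compute v_11(x) by factoring powers of 11 out of the numerator and denominator: v_11(29/307461) = -4. Step 2 — apply |x|_p = p^{-v_p(x)} = 11^{4} = 14641.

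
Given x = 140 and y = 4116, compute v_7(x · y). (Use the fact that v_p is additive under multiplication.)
v_7(576240) = 4

v_p(x) = 1 (factor: 140 = 7^1 · 20); v_p(y) = 3 (factor: 4116 = 7^3 · 12). Additivity: v_p(xy) = v_p(x) + v_p(y) = 1 + 3 = 4. (Direct check: xy = 576240 = 7^4 · (240).)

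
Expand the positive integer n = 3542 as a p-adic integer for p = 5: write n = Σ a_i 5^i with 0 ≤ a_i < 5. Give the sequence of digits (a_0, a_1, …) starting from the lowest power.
(a_0, a_1, …) = (2, 3, 1, 3, 0, 1)

Repeated division by 5 gives the digits low-to-high: 3542 = 2 + 3·5^1 + 1·5^2 + 3·5^3 + 1·5^5. Digit sequence: (2, 3, 1, 3, 0, 1).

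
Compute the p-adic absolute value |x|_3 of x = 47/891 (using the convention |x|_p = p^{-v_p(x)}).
|47/891|_3 = 81

Step 1 — compute v_3(x) by factoring powers of 3 out of the numerator and denominator: v_3(47/891) = -4. Step 2 — apply |x|_p = p^{-v_p(x)} = 3^{4} = 81.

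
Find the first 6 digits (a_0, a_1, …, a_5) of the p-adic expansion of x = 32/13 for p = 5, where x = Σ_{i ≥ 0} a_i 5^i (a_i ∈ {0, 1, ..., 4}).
(a_0, …, a_5) = (4, 2, 3, 2, 1, 2)

v_5(32/13) = 0 (numerator and denominator both coprime to 5), so x ∈ ℤ_5^×. Compute digits iteratively via a_i = x_i mod 5, x_{i+1} = (x_i − a_i)/5, with x_0 = x:
  x_0 = 32/13;  a_0 = 4;  x_1 = (x_0 − 4)/5 = -4/13
  x_1 = -4/13;  a_1 = 2;  x_2 = (x_1 − 2)/5 = -6/13
  x_2 = -6/13;  a_2 = 3;  x_3 = (x_2 − 3)/5 = -9/13
  x_3 = -9/13;  a_3 = 2;  x_4 = (x_3 − 2)/5 = -7/13
  x_4 = -7/13;  a_4 = 1;  x_5 = (x_4 − 1)/5 = -4/13
  x_5 = -4/13;  a_5 = 2;  x_6 = (x_5 − 2)/5 = -6/13
Digits: (4, 2, 3, 2, 1, 2).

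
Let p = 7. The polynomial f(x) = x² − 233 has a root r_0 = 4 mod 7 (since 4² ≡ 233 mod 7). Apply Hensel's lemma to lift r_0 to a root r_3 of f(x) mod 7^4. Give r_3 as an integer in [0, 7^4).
r_3 = 2034 (mod 2401)

Hensel's recurrence: r_{i+1} = r_i − f(r_i)·(f′(r_i))^{-1} mod 7^{i+2}, with f′(x) = 2x. Iterate:
  r_0 = 4 (mod 7)
  r_1 = 25 (mod 49)
  r_2 = 319 (mod 343)
  r_3 = 2034 (mod 2401)
Final: r_3 = 2034, and one checks f(r_3) ≡ 0 mod 7^4.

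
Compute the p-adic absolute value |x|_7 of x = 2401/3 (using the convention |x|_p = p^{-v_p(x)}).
|2401/3|_7 = 1/2401

Step 1 — compute v_7(x) by factoring powers of 7 out of the numerator and denominator: v_7(2401/3) = 4. Step 2 — apply |x|_p = p^{-v_p(x)} = 7^{-4} = 1/2401.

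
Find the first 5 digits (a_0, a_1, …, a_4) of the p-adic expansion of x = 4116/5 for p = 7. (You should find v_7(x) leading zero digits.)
(a_0, …, a_4) = (0, 0, 0, 1, 3)

v_7(4116/5) = 3, so a_0 = ... = a_2 = 0. Factor out: x = 7^3 · u with u = 12/5 a unit in ℤ_7. Expand u iteratively via a_{v+i} = u_i mod 7, u_{i+1} = (u_i − a_{v+i})/7:
  u_0 = 12/5;  a_3 = 1;  u_1 = (u_0 − 1)/7 = 1/5
  u_1 = 1/5;  a_4 = 3;  u_2 = (u_1 − 3)/7 = -2/5
Digits: (0, 0, 0, 1, 3).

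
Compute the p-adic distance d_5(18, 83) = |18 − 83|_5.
d_5(18, 83) = 1/5

Step 1 — x − y = 18 − 83 = -65. Step 2 — v_5(-65) = 1 (factor: -65 = −(5^1 · 13); the sign does not affect v_p). Step 3 — |x − y|_5 = 5^{-1} = 1/5.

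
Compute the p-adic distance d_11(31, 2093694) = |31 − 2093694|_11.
d_11(31, 2093694) = 1/161051

Step 1 — x − y = 31 − 2093694 = -2093663. Step 2 — v_11(-2093663) = 5 (factor: -2093663 = −(11^5 · 13); the sign does not affect v_p). Step 3 — |x − y|_11 = 11^{-5} = 1/161051.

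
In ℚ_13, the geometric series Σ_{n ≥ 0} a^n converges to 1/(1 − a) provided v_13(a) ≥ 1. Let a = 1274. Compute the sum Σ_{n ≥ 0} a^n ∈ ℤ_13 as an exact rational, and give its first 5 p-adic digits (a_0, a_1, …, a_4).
Σ a^n = 1/(1 − a) = -1/1273;  first 5 digits = (1, 7, 4, 3, 3)

v_13(a) = 1 ≥ 1, so the series converges in ℤ_13 to 1/(1 − a) = 1/(1 − 1274) = -1/1273. Expand this rational in ℤ_13: compute digits iteratively via d_i = x_i mod 13, x_{i+1} = (x_i − d_i)/13. The first 5 digits are (1, 7, 4, 3, 3).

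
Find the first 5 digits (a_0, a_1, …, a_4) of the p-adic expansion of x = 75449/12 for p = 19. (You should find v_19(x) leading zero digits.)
(a_0, …, a_4) = (0, 0, 0, 12, 1)

v_19(75449/12) = 3, so a_0 = ... = a_2 = 0. Factor out: x = 19^3 · u with u = 11/12 a unit in ℤ_19. Expand u iteratively via a_{v+i} = u_i mod 19, u_{i+1} = (u_i − a_{v+i})/19:
  u_0 = 11/12;  a_3 = 12;  u_1 = (u_0 − 12)/19 = -7/12
  u_1 = -7/12;  a_4 = 1;  u_2 = (u_1 − 1)/19 = -1/12
Digits: (0, 0, 0, 12, 1).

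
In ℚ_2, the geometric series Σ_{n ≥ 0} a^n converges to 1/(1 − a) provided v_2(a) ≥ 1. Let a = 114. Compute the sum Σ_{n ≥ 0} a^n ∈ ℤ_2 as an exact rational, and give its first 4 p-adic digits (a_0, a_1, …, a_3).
Σ a^n = 1/(1 − a) = -1/113;  first 4 digits = (1, 1, 1, 1)

v_2(a) = 1 ≥ 1, so the series converges in ℤ_2 to 1/(1 − a) = 1/(1 − 114) = -1/113. Expand this rational in ℤ_2: compute digits iteratively via d_i = x_i mod 2, x_{i+1} = (x_i − d_i)/2. The first 4 digits are (1, 1, 1, 1).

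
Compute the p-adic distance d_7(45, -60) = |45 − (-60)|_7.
d_7(45, -60) = 1/7

Step 1 — x − y = 45 − (-60) = 105. Step 2 — v_7(105) = 1 (factor: 105 = (7^1 · 15); the sign does not affect v_p). Step 3 — |x − y|_7 = 7^{-1} = 1/7.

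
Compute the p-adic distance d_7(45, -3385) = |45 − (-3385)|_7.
d_7(45, -3385) = 1/343

Step 1 — x − y = 45 − (-3385) = 3430. Step 2 — v_7(3430) = 3 (factor: 3430 = (7^3 · 10); the sign does not affect v_p). Step 3 — |x − y|_7 = 7^{-3} = 1/343.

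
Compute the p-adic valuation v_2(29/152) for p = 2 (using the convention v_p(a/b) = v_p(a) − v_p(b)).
v_2(29/152) = -3

Factor powers of 2 from the numerator and denominator of the reduced fraction: 29 = 2^0 · 29 and 152 = 2^3 · 19. Apply v_p(a/b) = v_p(a) − v_p(b): v_2(29/152) = 0 − 3 = -3.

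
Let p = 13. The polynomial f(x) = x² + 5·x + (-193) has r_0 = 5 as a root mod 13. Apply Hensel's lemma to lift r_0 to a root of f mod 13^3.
r_2 = 1175 (mod 2197)

Hensel: r_{i+1} = r_i − f(r_i)·(f′(r_i))^{-1} mod 13^{i+2}, f′(x) = 2x + 5. Iterate:
  r_0 = 5 (mod 13)
  r_1 = 161 (mod 169)
  r_2 = 1175 (mod 2197)
Final: r = 1175 satisfies f(r) ≡ 0 mod 13^3.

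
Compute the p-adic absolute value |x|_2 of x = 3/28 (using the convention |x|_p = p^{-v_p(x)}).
|3/28|_2 = 4

Step 1 — compute v_2(x) by factoring powers of 2 out of the numerator and denominator: v_2(3/28) = -2. Step 2 — apply |x|_p = p^{-v_p(x)} = 2^{2} = 4.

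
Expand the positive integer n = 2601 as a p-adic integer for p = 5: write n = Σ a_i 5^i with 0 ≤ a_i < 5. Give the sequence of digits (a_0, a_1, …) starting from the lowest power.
(a_0, a_1, …) = (1, 0, 4, 0, 4)

Repeated division by 5 gives the digits low-to-high: 2601 = 1 + 4·5^2 + 4·5^4. Digit sequence: (1, 0, 4, 0, 4).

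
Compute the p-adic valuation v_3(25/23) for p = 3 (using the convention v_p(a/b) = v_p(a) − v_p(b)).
v_3(25/23) = 0

Factor powers of 3 from the numerator and denominator of the reduced fraction: 25 = 3^0 · 25 and 23 = 3^0 · 23. Apply v_p(a/b) = v_p(a) − v_p(b): v_3(25/23) = 0 − 0 = 0.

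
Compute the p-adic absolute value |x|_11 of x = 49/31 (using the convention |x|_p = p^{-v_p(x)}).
|49/31|_11 = 1

Step 1 — compute v_11(x) by factoring powers of 11 out of the numerator and denominator: v_11(49/31) = 0. Step 2 — apply |x|_p = p^{-v_p(x)} = 11^{0} = 1.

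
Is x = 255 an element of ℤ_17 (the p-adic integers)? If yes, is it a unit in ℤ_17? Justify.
x ∈ ℤ_17 but not a unit; v_17(x) = 1 > 0

ℤ_17 = {x ∈ ℚ_17 : v_17(x) ≥ 0} and ℤ_17^× = {x ∈ ℤ_17 : v_17(x) = 0}. Here v_17(255) = v_17(num) − v_17(den) = 1; compare against these criteria.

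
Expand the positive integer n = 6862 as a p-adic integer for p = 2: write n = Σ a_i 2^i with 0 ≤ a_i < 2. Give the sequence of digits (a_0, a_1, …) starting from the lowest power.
(a_0, a_1, …) = (0, 1, 1, 1, 0, 0, 1, 1, 0, 1, 0, 1, 1)

Repeated division by 2 gives the digits low-to-high: 6862 = 1·2^1 + 1·2^2 + 1·2^3 + 1·2^6 + 1·2^7 + 1·2^9 + 1·2^11 + 1·2^12. Digit sequence: (0, 1, 1, 1, 0, 0, 1, 1, 0, 1, 0, 1, 1).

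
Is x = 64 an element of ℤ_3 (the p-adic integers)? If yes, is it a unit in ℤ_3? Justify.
x ∈ ℤ_3^× (unit); v_3(x) = 0

ℤ_3 = {x ∈ ℚ_3 : v_3(x) ≥ 0} and ℤ_3^× = {x ∈ ℤ_3 : v_3(x) = 0}. Here v_3(64) = v_3(num) − v_3(den) = 0; compare against these criteria.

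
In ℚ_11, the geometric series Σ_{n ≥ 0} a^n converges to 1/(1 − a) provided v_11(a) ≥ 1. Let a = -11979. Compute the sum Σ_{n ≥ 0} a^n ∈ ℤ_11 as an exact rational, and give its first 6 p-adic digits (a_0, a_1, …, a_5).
Σ a^n = 1/(1 − a) = 1/11980;  first 6 digits = (1, 0, 0, 2, 10, 10)

v_11(a) = 3 ≥ 1, so the series converges in ℤ_11 to 1/(1 − a) = 1/(1 − (-11979)) = 1/11980. Expand this rational in ℤ_11: compute digits iteratively via d_i = x_i mod 11, x_{i+1} = (x_i − d_i)/11. The first 6 digits are (1, 0, 0, 2, 10, 10).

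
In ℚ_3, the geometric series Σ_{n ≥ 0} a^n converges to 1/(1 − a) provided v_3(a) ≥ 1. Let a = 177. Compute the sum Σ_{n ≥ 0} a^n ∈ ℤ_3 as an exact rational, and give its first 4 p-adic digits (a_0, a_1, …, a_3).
Σ a^n = 1/(1 − a) = -1/176;  first 4 digits = (1, 2, 2, 1)

v_3(a) = 1 ≥ 1, so the series converges in ℤ_3 to 1/(1 − a) = 1/(1 − 177) = -1/176. Expand this rational in ℤ_3: compute digits iteratively via d_i = x_i mod 3, x_{i+1} = (x_i − d_i)/3. The first 4 digits are (1, 2, 2, 1).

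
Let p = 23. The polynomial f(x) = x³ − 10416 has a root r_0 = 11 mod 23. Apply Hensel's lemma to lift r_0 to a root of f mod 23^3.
r_2 = 1897 (mod 12167)

Hensel: r_{i+1} = r_i − f(r_i)/f′(r_i) mod 23^{i+2}, where f′(x) = 3x². Iterate:
  r_0 = 11 (mod 23)
  r_1 = 310 (mod 529)
  r_2 = 1897 (mod 12167)
Final: r = 1897 with f(r) ≡ 0 mod 23^3.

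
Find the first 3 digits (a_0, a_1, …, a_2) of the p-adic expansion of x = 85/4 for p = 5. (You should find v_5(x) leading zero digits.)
(a_0, …, a_2) = (0, 3, 4)

v_5(85/4) = 1, so a_0 = ... = a_0 = 0. Factor out: x = 5^1 · u with u = 17/4 a unit in ℤ_5. Expand u iteratively via a_{v+i} = u_i mod 5, u_{i+1} = (u_i − a_{v+i})/5:
  u_0 = 17/4;  a_1 = 3;  u_1 = (u_0 − 3)/5 = 1/4
  u_1 = 1/4;  a_2 = 4;  u_2 = (u_1 − 4)/5 = -3/4
Digits: (0, 3, 4).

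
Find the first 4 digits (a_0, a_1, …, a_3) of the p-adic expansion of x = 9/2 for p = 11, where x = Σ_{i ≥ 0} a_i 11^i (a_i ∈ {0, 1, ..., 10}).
(a_0, …, a_3) = (10, 5, 5, 5)

v_11(9/2) = 0 (numerator and denominator both coprime to 11), so x ∈ ℤ_11^×. Compute digits iteratively via a_i = x_i mod 11, x_{i+1} = (x_i − a_i)/11, with x_0 = x:
  x_0 = 9/2;  a_0 = 10;  x_1 = (x_0 − 10)/11 = -1/2
  x_1 = -1/2;  a_1 = 5;  x_2 = (x_1 − 5)/11 = -1/2
  x_2 = -1/2;  a_2 = 5;  x_3 = (x_2 − 5)/11 = -1/2
  x_3 = -1/2;  a_3 = 5;  x_4 = (x_3 − 5)/11 = -1/2
Digits: (10, 5, 5, 5).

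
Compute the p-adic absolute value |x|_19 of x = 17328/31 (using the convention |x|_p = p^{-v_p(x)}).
|17328/31|_19 = 1/361

Step 1 — compute v_19(x) by factoring powers of 19 out of the numerator and denominator: v_19(17328/31) = 2. Step 2 — apply |x|_p = p^{-v_p(x)} = 19^{-2} = 1/361.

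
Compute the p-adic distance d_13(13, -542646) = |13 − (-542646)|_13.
d_13(13, -542646) = 1/28561

Step 1 — x − y = 13 − (-542646) = 542659. Step 2 — v_13(542659) = 4 (factor: 542659 = (13^4 · 19); the sign does not affect v_p). Step 3 — |x − y|_13 = 13^{-4} = 1/28561.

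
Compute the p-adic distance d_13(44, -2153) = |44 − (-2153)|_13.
d_13(44, -2153) = 1/2197

Step 1 — x − y = 44 − (-2153) = 2197. Step 2 — v_13(2197) = 3 (factor: 2197 = (13^3 · 1); the sign does not affect v_p). Step 3 — |x − y|_13 = 13^{-3} = 1/2197.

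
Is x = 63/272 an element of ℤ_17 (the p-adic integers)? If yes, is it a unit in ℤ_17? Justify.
x ∉ ℤ_17 (v_17(x) = -1 < 0)

ℤ_17 = {x ∈ ℚ_17 : v_17(x) ≥ 0} and ℤ_17^× = {x ∈ ℤ_17 : v_17(x) = 0}. Here v_17(63/272) = v_17(num) − v_17(den) = -1; compare against these criteria.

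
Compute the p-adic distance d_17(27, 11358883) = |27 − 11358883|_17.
d_17(27, 11358883) = 1/1419857

Step 1 — x − y = 27 − 11358883 = -11358856. Step 2 — v_17(-11358856) = 5 (factor: -11358856 = −(17^5 · 8); the sign does not affect v_p). Step 3 — |x − y|_17 = 17^{-5} = 1/1419857.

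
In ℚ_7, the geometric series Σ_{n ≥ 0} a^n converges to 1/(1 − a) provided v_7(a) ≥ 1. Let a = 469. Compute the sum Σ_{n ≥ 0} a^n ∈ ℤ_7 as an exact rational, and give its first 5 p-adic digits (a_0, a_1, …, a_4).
Σ a^n = 1/(1 − a) = -1/468;  first 5 digits = (1, 4, 4, 6, 4)

v_7(a) = 1 ≥ 1, so the series converges in ℤ_7 to 1/(1 − a) = 1/(1 − 469) = -1/468. Expand this rational in ℤ_7: compute digits iteratively via d_i = x_i mod 7, x_{i+1} = (x_i − d_i)/7. The first 5 digits are (1, 4, 4, 6, 4).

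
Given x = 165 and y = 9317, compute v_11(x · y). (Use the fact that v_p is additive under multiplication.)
v_11(1537305) = 4

v_p(x) = 1 (factor: 165 = 11^1 · 15); v_p(y) = 3 (factor: 9317 = 11^3 · 7). Additivity: v_p(xy) = v_p(x) + v_p(y) = 1 + 3 = 4. (Direct check: xy = 1537305 = 11^4 · (105).)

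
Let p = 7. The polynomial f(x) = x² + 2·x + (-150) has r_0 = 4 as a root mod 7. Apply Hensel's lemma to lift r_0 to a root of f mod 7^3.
r_2 = 46 (mod 343)

Hensel: r_{i+1} = r_i − f(r_i)·(f′(r_i))^{-1} mod 7^{i+2}, f′(x) = 2x + 2. Iterate:
  r_0 = 4 (mod 7)
  r_1 = 46 (mod 49)
  r_2 = 46 (mod 343)
Final: r = 46 satisfies f(r) ≡ 0 mod 7^3.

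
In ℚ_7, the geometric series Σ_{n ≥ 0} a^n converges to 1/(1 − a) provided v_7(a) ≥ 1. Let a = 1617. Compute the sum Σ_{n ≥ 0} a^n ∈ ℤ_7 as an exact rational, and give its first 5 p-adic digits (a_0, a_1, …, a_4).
Σ a^n = 1/(1 − a) = -1/1616;  first 5 digits = (1, 0, 5, 4, 4)

v_7(a) = 2 ≥ 1, so the series converges in ℤ_7 to 1/(1 − a) = 1/(1 − 1617) = -1/1616. Expand this rational in ℤ_7: compute digits iteratively via d_i = x_i mod 7, x_{i+1} = (x_i − d_i)/7. The first 5 digits are (1, 0, 5, 4, 4).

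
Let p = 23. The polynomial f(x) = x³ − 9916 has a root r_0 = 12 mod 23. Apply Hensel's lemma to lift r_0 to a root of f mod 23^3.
r_2 = 4405 (mod 12167)

Hensel: r_{i+1} = r_i − f(r_i)/f′(r_i) mod 23^{i+2}, where f′(x) = 3x². Iterate:
  r_0 = 12 (mod 23)
  r_1 = 173 (mod 529)
  r_2 = 4405 (mod 12167)
Final: r = 4405 with f(r) ≡ 0 mod 23^3.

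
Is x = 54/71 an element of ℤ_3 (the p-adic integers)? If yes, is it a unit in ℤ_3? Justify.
x ∈ ℤ_3 but not a unit; v_3(x) = 3 > 0

ℤ_3 = {x ∈ ℚ_3 : v_3(x) ≥ 0} and ℤ_3^× = {x ∈ ℤ_3 : v_3(x) = 0}. Here v_3(54/71) = v_3(num) − v_3(den) = 3; compare against these criteria.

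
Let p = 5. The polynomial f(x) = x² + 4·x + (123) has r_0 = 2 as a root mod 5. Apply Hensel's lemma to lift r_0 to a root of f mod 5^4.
r_3 = 482 (mod 625)

Hensel: r_{i+1} = r_i − f(r_i)·(f′(r_i))^{-1} mod 5^{i+2}, f′(x) = 2x + 4. Iterate:
  r_0 = 2 (mod 5)
  r_1 = 7 (mod 25)
  r_2 = 107 (mod 125)
  r_3 = 482 (mod 625)
Final: r = 482 satisfies f(r) ≡ 0 mod 5^4.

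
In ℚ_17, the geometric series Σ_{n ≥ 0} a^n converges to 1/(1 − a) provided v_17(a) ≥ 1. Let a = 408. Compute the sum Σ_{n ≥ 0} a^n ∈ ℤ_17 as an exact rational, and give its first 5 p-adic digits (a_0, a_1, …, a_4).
Σ a^n = 1/(1 − a) = -1/407;  first 5 digits = (1, 7, 16, 2, 3)

v_17(a) = 1 ≥ 1, so the series converges in ℤ_17 to 1/(1 − a) = 1/(1 − 408) = -1/407. Expand this rational in ℤ_17: compute digits iteratively via d_i = x_i mod 17, x_{i+1} = (x_i − d_i)/17. The first 5 digits are (1, 7, 16, 2, 3).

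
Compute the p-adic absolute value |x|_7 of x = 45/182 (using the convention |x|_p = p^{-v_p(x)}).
|45/182|_7 = 7

Step 1 — compute v_7(x) by factoring powers of 7 out of the numerator and denominator: v_7(45/182) = -1. Step 2 — apply |x|_p = p^{-v_p(x)} = 7^{1} = 7.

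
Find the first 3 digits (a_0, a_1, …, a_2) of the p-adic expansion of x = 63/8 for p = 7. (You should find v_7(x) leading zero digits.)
(a_0, …, a_2) = (0, 2, 6)

v_7(63/8) = 1, so a_0 = ... = a_0 = 0. Factor out: x = 7^1 · u with u = 9/8 a unit in ℤ_7. Expand u iteratively via a_{v+i} = u_i mod 7, u_{i+1} = (u_i − a_{v+i})/7:
  u_0 = 9/8;  a_1 = 2;  u_1 = (u_0 − 2)/7 = -1/8
  u_1 = -1/8;  a_2 = 6;  u_2 = (u_1 − 6)/7 = -7/8
Digits: (0, 2, 6).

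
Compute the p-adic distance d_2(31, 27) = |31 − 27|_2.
d_2(31, 27) = 1/4

Step 1 — x − y = 31 − 27 = 4. Step 2 — v_2(4) = 2 (factor: 4 = (2^2 · 1); the sign does not affect v_p). Step 3 — |x − y|_2 = 2^{-2} = 1/4.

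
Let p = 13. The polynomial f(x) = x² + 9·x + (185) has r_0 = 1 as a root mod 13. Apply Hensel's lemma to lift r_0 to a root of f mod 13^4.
r_3 = 12351 (mod 28561)

Hensel: r_{i+1} = r_i − f(r_i)·(f′(r_i))^{-1} mod 13^{i+2}, f′(x) = 2x + 9. Iterate:
  r_0 = 1 (mod 13)
  r_1 = 14 (mod 169)
  r_2 = 1366 (mod 2197)
  r_3 = 12351 (mod 28561)
Final: r = 12351 satisfies f(r) ≡ 0 mod 13^4.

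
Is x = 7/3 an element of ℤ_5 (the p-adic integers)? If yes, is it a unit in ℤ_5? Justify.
x ∈ ℤ_5^× (unit); v_5(x) = 0

ℤ_5 = {x ∈ ℚ_5 : v_5(x) ≥ 0} and ℤ_5^× = {x ∈ ℤ_5 : v_5(x) = 0}. Here v_5(7/3) = v_5(num) − v_5(den) = 0; compare against these criteria.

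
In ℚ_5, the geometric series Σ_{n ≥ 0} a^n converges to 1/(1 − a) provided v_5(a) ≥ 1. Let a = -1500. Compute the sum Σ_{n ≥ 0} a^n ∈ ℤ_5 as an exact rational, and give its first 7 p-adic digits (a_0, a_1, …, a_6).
Σ a^n = 1/(1 − a) = 1/1501;  first 7 digits = (1, 0, 0, 3, 2, 4, 3)

v_5(a) = 3 ≥ 1, so the series converges in ℤ_5 to 1/(1 − a) = 1/(1 − (-1500)) = 1/1501. Expand this rational in ℤ_5: compute digits iteratively via d_i = x_i mod 5, x_{i+1} = (x_i − d_i)/5. The first 7 digits are (1, 0, 0, 3, 2, 4, 3).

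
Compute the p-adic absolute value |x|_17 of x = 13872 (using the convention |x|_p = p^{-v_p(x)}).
|13872|_17 = 1/289

Step 1 — compute v_17(x) by factoring powers of 17 out of the numerator and denominator: v_17(13872) = 2. Step 2 — apply |x|_p = p^{-v_p(x)} = 17^{-2} = 1/289.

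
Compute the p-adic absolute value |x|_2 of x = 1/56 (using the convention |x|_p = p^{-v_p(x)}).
|1/56|_2 = 8

Step 1 — compute v_2(x) by factoring powers of 2 out of the numerator and denominator: v_2(1/56) = -3. Step 2 — apply |x|_p = p^{-v_p(x)} = 2^{3} = 8.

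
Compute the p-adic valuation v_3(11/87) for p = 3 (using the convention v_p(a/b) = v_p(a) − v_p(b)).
v_3(11/87) = -1

Factor powers of 3 from the numerator and denominator of the reduced fraction: 11 = 3^0 · 11 and 87 = 3^1 · 29. Apply v_p(a/b) = v_p(a) − v_p(b): v_3(11/87) = 0 − 1 = -1.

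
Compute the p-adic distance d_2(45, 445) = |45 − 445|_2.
d_2(45, 445) = 1/16

Step 1 — x − y = 45 − 445 = -400. Step 2 — v_2(-400) = 4 (factor: -400 = −(2^4 · 25); the sign does not affect v_p). Step 3 — |x − y|_2 = 2^{-4} = 1/16.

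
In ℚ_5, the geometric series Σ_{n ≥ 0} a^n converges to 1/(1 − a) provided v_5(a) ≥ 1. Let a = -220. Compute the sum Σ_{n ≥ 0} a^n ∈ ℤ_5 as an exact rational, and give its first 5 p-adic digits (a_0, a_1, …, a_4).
Σ a^n = 1/(1 − a) = 1/221;  first 5 digits = (1, 1, 2, 1, 1)

v_5(a) = 1 ≥ 1, so the series converges in ℤ_5 to 1/(1 − a) = 1/(1 − (-220)) = 1/221. Expand this rational in ℤ_5: compute digits iteratively via d_i = x_i mod 5, x_{i+1} = (x_i − d_i)/5. The first 5 digits are (1, 1, 2, 1, 1).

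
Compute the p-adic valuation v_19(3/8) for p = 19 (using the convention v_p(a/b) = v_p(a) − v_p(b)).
v_19(3/8) = 0

Factor powers of 19 from the numerator and denominator of the reduced fraction: 3 = 19^0 · 3 and 8 = 19^0 · 8. Apply v_p(a/b) = v_p(a) − v_p(b): v_19(3/8) = 0 − 0 = 0.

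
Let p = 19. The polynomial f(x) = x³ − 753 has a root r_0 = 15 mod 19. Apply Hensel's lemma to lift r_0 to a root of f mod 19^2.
r_1 = 186 (mod 361)

Hensel: r_{i+1} = r_i − f(r_i)/f′(r_i) mod 19^{i+2}, where f′(x) = 3x². Iterate:
  r_0 = 15 (mod 19)
  r_1 = 186 (mod 361)
Final: r = 186 with f(r) ≡ 0 mod 19^2.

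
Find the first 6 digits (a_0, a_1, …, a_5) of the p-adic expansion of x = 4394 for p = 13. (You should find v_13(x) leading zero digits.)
(a_0, …, a_5) = (0, 0, 0, 2, 0, 0)

v_13(4394) = 3, so a_0 = ... = a_2 = 0. Factor out: x = 13^3 · u with u = 2 a unit in ℤ_13. Expand u iteratively via a_{v+i} = u_i mod 13, u_{i+1} = (u_i − a_{v+i})/13:
  u_0 = 2;  a_3 = 2;  u_1 = (u_0 − 2)/13 = 0
  u_1 = 0;  a_4 = 0;  u_2 = (u_1 − 0)/13 = 0
  u_2 = 0;  a_5 = 0;  u_3 = (u_2 − 0)/13 = 0
Digits: (0, 0, 0, 2, 0, 0).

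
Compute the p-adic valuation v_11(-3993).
v_11(-3993) = 3

v_11(n) is the largest exponent k such that 11^k divides n. Factor out: -3993 = -11^3 · 3. (Sign doesn't affect v_p.) So v_11(-3993) = 3.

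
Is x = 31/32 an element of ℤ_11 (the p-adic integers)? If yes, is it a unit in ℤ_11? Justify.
x ∈ ℤ_11^× (unit); v_11(x) = 0

ℤ_11 = {x ∈ ℚ_11 : v_11(x) ≥ 0} and ℤ_11^× = {x ∈ ℤ_11 : v_11(x) = 0}. Here v_11(31/32) = v_11(num) − v_11(den) = 0; compare against these criteria.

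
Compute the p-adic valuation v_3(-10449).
v_3(-10449) = 5

v_3(n) is the largest exponent k such that 3^k divides n. Factor out: -10449 = -3^5 · 43. (Sign doesn't affect v_p.) So v_3(-10449) = 5.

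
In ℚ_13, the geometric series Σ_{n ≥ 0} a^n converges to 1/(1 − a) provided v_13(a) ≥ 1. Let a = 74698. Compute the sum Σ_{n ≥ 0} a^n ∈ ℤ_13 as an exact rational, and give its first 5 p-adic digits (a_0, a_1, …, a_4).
Σ a^n = 1/(1 − a) = -1/74697;  first 5 digits = (1, 0, 0, 8, 2)

v_13(a) = 3 ≥ 1, so the series converges in ℤ_13 to 1/(1 − a) = 1/(1 − 74698) = -1/74697. Expand this rational in ℤ_13: compute digits iteratively via d_i = x_i mod 13, x_{i+1} = (x_i − d_i)/13. The first 5 digits are (1, 0, 0, 8, 2).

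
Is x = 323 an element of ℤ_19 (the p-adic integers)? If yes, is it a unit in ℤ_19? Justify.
x ∈ ℤ_19 but not a unit; v_19(x) = 1 > 0

ℤ_19 = {x ∈ ℚ_19 : v_19(x) ≥ 0} and ℤ_19^× = {x ∈ ℤ_19 : v_19(x) = 0}. Here v_19(323) = v_19(num) − v_19(den) = 1; compare against these criteria.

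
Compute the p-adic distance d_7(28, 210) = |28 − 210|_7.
d_7(28, 210) = 1/7

Step 1 — x − y = 28 − 210 = -182. Step 2 — v_7(-182) = 1 (factor: -182 = −(7^1 · 26); the sign does not affect v_p). Step 3 — |x − y|_7 = 7^{-1} = 1/7.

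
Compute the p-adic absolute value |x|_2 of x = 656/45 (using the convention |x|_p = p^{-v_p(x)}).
|656/45|_2 = 1/16

Step 1 — compute v_2(x) by factoring powers of 2 out of the numerator and denominator: v_2(656/45) = 4. Step 2 — apply |x|_p = p^{-v_p(x)} = 2^{-4} = 1/16.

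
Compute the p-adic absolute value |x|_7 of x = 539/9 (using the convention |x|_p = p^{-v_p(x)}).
|539/9|_7 = 1/49

Step 1 — compute v_7(x) by factoring powers of 7 out of the numerator and denominator: v_7(539/9) = 2. Step 2 — apply |x|_p = p^{-v_p(x)} = 7^{-2} = 1/49.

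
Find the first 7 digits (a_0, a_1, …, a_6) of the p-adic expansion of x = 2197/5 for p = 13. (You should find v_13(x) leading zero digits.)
(a_0, …, a_6) = (0, 0, 0, 8, 2, 5, 10)

v_13(2197/5) = 3, so a_0 = ... = a_2 = 0. Factor out: x = 13^3 · u with u = 1/5 a unit in ℤ_13. Expand u iteratively via a_{v+i} = u_i mod 13, u_{i+1} = (u_i − a_{v+i})/13:
  u_0 = 1/5;  a_3 = 8;  u_1 = (u_0 − 8)/13 = -3/5
  u_1 = -3/5;  a_4 = 2;  u_2 = (u_1 − 2)/13 = -1/5
  u_2 = -1/5;  a_5 = 5;  u_3 = (u_2 − 5)/13 = -2/5
  u_3 = -2/5;  a_6 = 10;  u_4 = (u_3 − 10)/13 = -4/5
Digits: (0, 0, 0, 8, 2, 5, 10).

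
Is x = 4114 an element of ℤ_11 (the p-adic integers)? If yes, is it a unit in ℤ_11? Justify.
x ∈ ℤ_11 but not a unit; v_11(x) = 2 > 0

ℤ_11 = {x ∈ ℚ_11 : v_11(x) ≥ 0} and ℤ_11^× = {x ∈ ℤ_11 : v_11(x) = 0}. Here v_11(4114) = v_11(num) − v_11(den) = 2; compare against these criteria.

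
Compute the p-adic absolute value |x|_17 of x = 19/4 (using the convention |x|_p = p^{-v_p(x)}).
|19/4|_17 = 1

Step 1 — compute v_17(x) by factoring powers of 17 out of the numerator and denominator: v_17(19/4) = 0. Step 2 — apply |x|_p = p^{-v_p(x)} = 17^{0} = 1.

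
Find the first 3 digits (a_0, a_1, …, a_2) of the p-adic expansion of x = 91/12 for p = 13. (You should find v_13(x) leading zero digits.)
(a_0, …, a_2) = (0, 6, 5)

v_13(91/12) = 1, so a_0 = ... = a_0 = 0. Factor out: x = 13^1 · u with u = 7/12 a unit in ℤ_13. Expand u iteratively via a_{v+i} = u_i mod 13, u_{i+1} = (u_i − a_{v+i})/13:
  u_0 = 7/12;  a_1 = 6;  u_1 = (u_0 − 6)/13 = -5/12
  u_1 = -5/12;  a_2 = 5;  u_2 = (u_1 − 5)/13 = -5/12
Digits: (0, 6, 5).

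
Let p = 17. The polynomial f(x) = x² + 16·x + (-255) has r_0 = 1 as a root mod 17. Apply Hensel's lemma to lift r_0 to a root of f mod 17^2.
r_1 = 239 (mod 289)

Hensel: r_{i+1} = r_i − f(r_i)·(f′(r_i))^{-1} mod 17^{i+2}, f′(x) = 2x + 16. Iterate:
  r_0 = 1 (mod 17)
  r_1 = 239 (mod 289)
Final: r = 239 satisfies f(r) ≡ 0 mod 17^2.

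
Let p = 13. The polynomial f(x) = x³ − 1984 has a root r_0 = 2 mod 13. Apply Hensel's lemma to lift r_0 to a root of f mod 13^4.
r_3 = 3941 (mod 28561)

Hensel: r_{i+1} = r_i − f(r_i)/f′(r_i) mod 13^{i+2}, where f′(x) = 3x². Iterate:
  r_0 = 2 (mod 13)
  r_1 = 54 (mod 169)
  r_2 = 1744 (mod 2197)
  r_3 = 3941 (mod 28561)
Final: r = 3941 with f(r) ≡ 0 mod 13^4.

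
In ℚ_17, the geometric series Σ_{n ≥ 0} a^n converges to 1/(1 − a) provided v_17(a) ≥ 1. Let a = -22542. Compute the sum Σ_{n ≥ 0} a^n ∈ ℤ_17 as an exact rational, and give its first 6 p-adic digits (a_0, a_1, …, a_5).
Σ a^n = 1/(1 − a) = 1/22543;  first 6 digits = (1, 0, 7, 12, 14, 0)

v_17(a) = 2 ≥ 1, so the series converges in ℤ_17 to 1/(1 − a) = 1/(1 − (-22542)) = 1/22543. Expand this rational in ℤ_17: compute digits iteratively via d_i = x_i mod 17, x_{i+1} = (x_i − d_i)/17. The first 6 digits are (1, 0, 7, 12, 14, 0).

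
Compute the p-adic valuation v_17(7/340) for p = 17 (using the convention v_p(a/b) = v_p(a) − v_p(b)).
v_17(7/340) = -1

Factor powers of 17 from the numerator and denominator of the reduced fraction: 7 = 17^0 · 7 and 340 = 17^1 · 20. Apply v_p(a/b) = v_p(a) − v_p(b): v_17(7/340) = 0 − 1 = -1.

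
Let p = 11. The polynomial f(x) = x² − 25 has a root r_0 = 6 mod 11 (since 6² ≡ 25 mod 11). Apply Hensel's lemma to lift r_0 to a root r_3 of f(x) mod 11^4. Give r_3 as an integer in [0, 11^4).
r_3 = 14636 (mod 14641)

Hensel's recurrence: r_{i+1} = r_i − f(r_i)·(f′(r_i))^{-1} mod 11^{i+2}, with f′(x) = 2x. Iterate:
  r_0 = 6 (mod 11)
  r_1 = 116 (mod 121)
  r_2 = 1326 (mod 1331)
  r_3 = 14636 (mod 14641)
Final: r_3 = 14636, and one checks f(r_3) ≡ 0 mod 11^4.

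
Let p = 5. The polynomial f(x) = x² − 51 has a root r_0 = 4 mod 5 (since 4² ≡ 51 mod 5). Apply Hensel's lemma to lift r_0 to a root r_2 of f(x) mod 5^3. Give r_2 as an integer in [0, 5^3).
r_2 = 99 (mod 125)

Hensel's recurrence: r_{i+1} = r_i − f(r_i)·(f′(r_i))^{-1} mod 5^{i+2}, with f′(x) = 2x. Iterate:
  r_0 = 4 (mod 5)
  r_1 = 24 (mod 25)
  r_2 = 99 (mod 125)
Final: r_2 = 99, and one checks f(r_2) ≡ 0 mod 5^3.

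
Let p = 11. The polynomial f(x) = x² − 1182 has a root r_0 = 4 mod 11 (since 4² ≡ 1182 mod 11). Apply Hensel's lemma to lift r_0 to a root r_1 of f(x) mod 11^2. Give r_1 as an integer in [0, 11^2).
r_1 = 59 (mod 121)

Hensel's recurrence: r_{i+1} = r_i − f(r_i)·(f′(r_i))^{-1} mod 11^{i+2}, with f′(x) = 2x. Iterate:
  r_0 = 4 (mod 11)
  r_1 = 59 (mod 121)
Final: r_1 = 59, and one checks f(r_1) ≡ 0 mod 11^2.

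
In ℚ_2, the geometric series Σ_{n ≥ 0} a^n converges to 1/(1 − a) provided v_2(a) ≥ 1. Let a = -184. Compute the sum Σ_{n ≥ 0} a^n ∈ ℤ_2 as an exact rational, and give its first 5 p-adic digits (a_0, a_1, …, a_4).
Σ a^n = 1/(1 − a) = 1/185;  first 5 digits = (1, 0, 0, 1, 0)

v_2(a) = 3 ≥ 1, so the series converges in ℤ_2 to 1/(1 − a) = 1/(1 − (-184)) = 1/185. Expand this rational in ℤ_2: compute digits iteratively via d_i = x_i mod 2, x_{i+1} = (x_i − d_i)/2. The first 5 digits are (1, 0, 0, 1, 0).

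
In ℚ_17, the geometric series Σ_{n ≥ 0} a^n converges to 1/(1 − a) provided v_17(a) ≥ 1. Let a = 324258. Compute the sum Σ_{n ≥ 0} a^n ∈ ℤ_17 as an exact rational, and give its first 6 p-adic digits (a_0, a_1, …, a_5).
Σ a^n = 1/(1 − a) = -1/324257;  first 6 digits = (1, 0, 0, 15, 3, 0)

v_17(a) = 3 ≥ 1, so the series converges in ℤ_17 to 1/(1 − a) = 1/(1 − 324258) = -1/324257. Expand this rational in ℤ_17: compute digits iteratively via d_i = x_i mod 17, x_{i+1} = (x_i − d_i)/17. The first 6 digits are (1, 0, 0, 15, 3, 0).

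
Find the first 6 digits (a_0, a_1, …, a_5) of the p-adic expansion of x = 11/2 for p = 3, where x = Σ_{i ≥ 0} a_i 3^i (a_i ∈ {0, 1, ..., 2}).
(a_0, …, a_5) = (1, 0, 2, 1, 1, 1)

v_3(11/2) = 0 (numerator and denominator both coprime to 3), so x ∈ ℤ_3^×. Compute digits iteratively via a_i = x_i mod 3, x_{i+1} = (x_i − a_i)/3, with x_0 = x:
  x_0 = 11/2;  a_0 = 1;  x_1 = (x_0 − 1)/3 = 3/2
  x_1 = 3/2;  a_1 = 0;  x_2 = (x_1 − 0)/3 = 1/2
  x_2 = 1/2;  a_2 = 2;  x_3 = (x_2 − 2)/3 = -1/2
  x_3 = -1/2;  a_3 = 1;  x_4 = (x_3 − 1)/3 = -1/2
  x_4 = -1/2;  a_4 = 1;  x_5 = (x_4 − 1)/3 = -1/2
  x_5 = -1/2;  a_5 = 1;  x_6 = (x_5 − 1)/3 = -1/2
Digits: (1, 0, 2, 1, 1, 1).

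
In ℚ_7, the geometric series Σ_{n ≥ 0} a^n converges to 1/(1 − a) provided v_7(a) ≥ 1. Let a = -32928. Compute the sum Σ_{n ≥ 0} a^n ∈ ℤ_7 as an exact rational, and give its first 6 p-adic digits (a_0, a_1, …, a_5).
Σ a^n = 1/(1 − a) = 1/32929;  first 6 digits = (1, 0, 0, 2, 0, 5)

v_7(a) = 3 ≥ 1, so the series converges in ℤ_7 to 1/(1 − a) = 1/(1 − (-32928)) = 1/32929. Expand this rational in ℤ_7: compute digits iteratively via d_i = x_i mod 7, x_{i+1} = (x_i − d_i)/7. The first 6 digits are (1, 0, 0, 2, 0, 5).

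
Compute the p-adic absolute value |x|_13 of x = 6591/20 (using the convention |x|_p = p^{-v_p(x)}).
|6591/20|_13 = 1/2197

Step 1 — compute v_13(x) by factoring powers of 13 out of the numerator and denominator: v_13(6591/20) = 3. Step 2 — apply |x|_p = p^{-v_p(x)} = 13^{-3} = 1/2197.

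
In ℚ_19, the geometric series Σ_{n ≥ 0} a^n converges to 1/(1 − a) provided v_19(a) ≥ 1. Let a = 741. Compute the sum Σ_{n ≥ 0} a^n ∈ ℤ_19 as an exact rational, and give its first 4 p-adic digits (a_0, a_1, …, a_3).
Σ a^n = 1/(1 − a) = -1/740;  first 4 digits = (1, 1, 3, 5)

v_19(a) = 1 ≥ 1, so the series converges in ℤ_19 to 1/(1 − a) = 1/(1 − 741) = -1/740. Expand this rational in ℤ_19: compute digits iteratively via d_i = x_i mod 19, x_{i+1} = (x_i − d_i)/19. The first 4 digits are (1, 1, 3, 5).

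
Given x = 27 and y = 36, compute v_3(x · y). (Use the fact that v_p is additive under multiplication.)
v_3(972) = 5

v_p(x) = 3 (factor: 27 = 3^3 · 1); v_p(y) = 2 (factor: 36 = 3^2 · 4). Additivity: v_p(xy) = v_p(x) + v_p(y) = 3 + 2 = 5. (Direct check: xy = 972 = 3^5 · (4).)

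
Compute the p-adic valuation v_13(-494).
v_13(-494) = 1

v_13(n) is the largest exponent k such that 13^k divides n. Factor out: -494 = -13^1 · 38. (Sign doesn't affect v_p.) So v_13(-494) = 1.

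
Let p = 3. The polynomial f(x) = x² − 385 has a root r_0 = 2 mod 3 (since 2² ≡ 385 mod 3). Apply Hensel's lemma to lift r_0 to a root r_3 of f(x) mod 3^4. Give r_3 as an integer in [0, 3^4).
r_3 = 41 (mod 81)

Hensel's recurrence: r_{i+1} = r_i − f(r_i)·(f′(r_i))^{-1} mod 3^{i+2}, with f′(x) = 2x. Iterate:
  r_0 = 2 (mod 3)
  r_1 = 5 (mod 9)
  r_2 = 14 (mod 27)
  r_3 = 41 (mod 81)
Final: r_3 = 41, and one checks f(r_3) ≡ 0 mod 3^4.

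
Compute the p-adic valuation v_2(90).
v_2(90) = 1

v_2(n) is the largest exponent k such that 2^k divides n. Factor out: 90 = 2^1 · 45. (Sign doesn't affect v_p.) So v_2(90) = 1.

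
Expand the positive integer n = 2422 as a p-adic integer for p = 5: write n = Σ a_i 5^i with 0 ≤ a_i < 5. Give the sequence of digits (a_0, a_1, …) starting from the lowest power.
(a_0, a_1, …) = (2, 4, 1, 4, 3)

Repeated division by 5 gives the digits low-to-high: 2422 = 2 + 4·5^1 + 1·5^2 + 4·5^3 + 3·5^4. Digit sequence: (2, 4, 1, 4, 3).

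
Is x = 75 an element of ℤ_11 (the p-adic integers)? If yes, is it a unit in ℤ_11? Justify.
x ∈ ℤ_11^× (unit); v_11(x) = 0

ℤ_11 = {x ∈ ℚ_11 : v_11(x) ≥ 0} and ℤ_11^× = {x ∈ ℤ_11 : v_11(x) = 0}. Here v_11(75) = v_11(num) − v_11(den) = 0; compare against these criteria.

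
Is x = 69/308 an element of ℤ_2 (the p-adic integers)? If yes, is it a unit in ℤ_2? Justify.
x ∉ ℤ_2 (v_2(x) = -2 < 0)

ℤ_2 = {x ∈ ℚ_2 : v_2(x) ≥ 0} and ℤ_2^× = {x ∈ ℤ_2 : v_2(x) = 0}. Here v_2(69/308) = v_2(num) − v_2(den) = -2; compare against these criteria.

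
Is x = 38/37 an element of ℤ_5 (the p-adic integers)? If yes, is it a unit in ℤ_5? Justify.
x ∈ ℤ_5^× (unit); v_5(x) = 0

ℤ_5 = {x ∈ ℚ_5 : v_5(x) ≥ 0} and ℤ_5^× = {x ∈ ℤ_5 : v_5(x) = 0}. Here v_5(38/37) = v_5(num) − v_5(den) = 0; compare against these criteria.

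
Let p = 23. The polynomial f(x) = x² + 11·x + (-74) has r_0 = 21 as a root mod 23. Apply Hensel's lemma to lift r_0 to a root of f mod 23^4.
r_3 = 221511 (mod 279841)

Hensel: r_{i+1} = r_i − f(r_i)·(f′(r_i))^{-1} mod 23^{i+2}, f′(x) = 2x + 11. Iterate:
  r_0 = 21 (mod 23)
  r_1 = 389 (mod 529)
  r_2 = 2505 (mod 12167)
  r_3 = 221511 (mod 279841)
Final: r = 221511 satisfies f(r) ≡ 0 mod 23^4.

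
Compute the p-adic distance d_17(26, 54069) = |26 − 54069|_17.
d_17(26, 54069) = 1/4913

Step 1 — x − y = 26 − 54069 = -54043. Step 2 — v_17(-54043) = 3 (factor: -54043 = −(17^3 · 11); the sign does not affect v_p). Step 3 — |x − y|_17 = 17^{-3} = 1/4913.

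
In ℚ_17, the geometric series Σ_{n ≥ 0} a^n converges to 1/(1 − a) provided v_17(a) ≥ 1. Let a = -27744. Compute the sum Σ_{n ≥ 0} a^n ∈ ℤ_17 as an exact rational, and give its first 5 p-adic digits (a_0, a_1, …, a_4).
Σ a^n = 1/(1 − a) = 1/27745;  first 5 digits = (1, 0, 6, 11, 1)

v_17(a) = 2 ≥ 1, so the series converges in ℤ_17 to 1/(1 − a) = 1/(1 − (-27744)) = 1/27745. Expand this rational in ℤ_17: compute digits iteratively via d_i = x_i mod 17, x_{i+1} = (x_i − d_i)/17. The first 5 digits are (1, 0, 6, 11, 1).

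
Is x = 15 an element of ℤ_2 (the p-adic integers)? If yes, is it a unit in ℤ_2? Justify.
x ∈ ℤ_2^× (unit); v_2(x) = 0

ℤ_2 = {x ∈ ℚ_2 : v_2(x) ≥ 0} and ℤ_2^× = {x ∈ ℤ_2 : v_2(x) = 0}. Here v_2(15) = v_2(num) − v_2(den) = 0; compare against these criteria.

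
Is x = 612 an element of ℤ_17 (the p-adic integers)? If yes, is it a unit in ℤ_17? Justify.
x ∈ ℤ_17 but not a unit; v_17(x) = 1 > 0

ℤ_17 = {x ∈ ℚ_17 : v_17(x) ≥ 0} and ℤ_17^× = {x ∈ ℤ_17 : v_17(x) = 0}. Here v_17(612) = v_17(num) − v_17(den) = 1; compare against these criteria.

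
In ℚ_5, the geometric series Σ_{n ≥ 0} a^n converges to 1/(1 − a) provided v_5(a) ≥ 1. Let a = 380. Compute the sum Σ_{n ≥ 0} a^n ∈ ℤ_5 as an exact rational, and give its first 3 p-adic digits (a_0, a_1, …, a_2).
Σ a^n = 1/(1 − a) = -1/379;  first 3 digits = (1, 1, 1)

v_5(a) = 1 ≥ 1, so the series converges in ℤ_5 to 1/(1 − a) = 1/(1 − 380) = -1/379. Expand this rational in ℤ_5: compute digits iteratively via d_i = x_i mod 5, x_{i+1} = (x_i − d_i)/5. The first 3 digits are (1, 1, 1).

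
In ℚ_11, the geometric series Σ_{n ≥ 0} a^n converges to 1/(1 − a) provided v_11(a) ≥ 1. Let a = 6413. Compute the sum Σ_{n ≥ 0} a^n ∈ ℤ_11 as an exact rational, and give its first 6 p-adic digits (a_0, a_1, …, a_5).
Σ a^n = 1/(1 − a) = -1/6412;  first 6 digits = (1, 0, 9, 4, 4, 2)

v_11(a) = 2 ≥ 1, so the series converges in ℤ_11 to 1/(1 − a) = 1/(1 − 6413) = -1/6412. Expand this rational in ℤ_11: compute digits iteratively via d_i = x_i mod 11, x_{i+1} = (x_i − d_i)/11. The first 6 digits are (1, 0, 9, 4, 4, 2).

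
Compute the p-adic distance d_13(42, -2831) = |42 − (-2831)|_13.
d_13(42, -2831) = 1/169

Step 1 — x − y = 42 − (-2831) = 2873. Step 2 — v_13(2873) = 2 (factor: 2873 = (13^2 · 17); the sign does not affect v_p). Step 3 — |x − y|_13 = 13^{-2} = 1/169.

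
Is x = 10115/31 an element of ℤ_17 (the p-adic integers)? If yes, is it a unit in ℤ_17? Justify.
x ∈ ℤ_17 but not a unit; v_17(x) = 2 > 0

ℤ_17 = {x ∈ ℚ_17 : v_17(x) ≥ 0} and ℤ_17^× = {x ∈ ℤ_17 : v_17(x) = 0}. Here v_17(10115/31) = v_17(num) − v_17(den) = 2; compare against these criteria.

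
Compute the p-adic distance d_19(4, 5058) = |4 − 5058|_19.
d_19(4, 5058) = 1/361

Step 1 — x − y = 4 − 5058 = -5054. Step 2 — v_19(-5054) = 2 (factor: -5054 = −(19^2 · 14); the sign does not affect v_p). Step 3 — |x − y|_19 = 19^{-2} = 1/361.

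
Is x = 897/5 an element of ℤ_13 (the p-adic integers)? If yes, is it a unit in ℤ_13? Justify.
x ∈ ℤ_13 but not a unit; v_13(x) = 1 > 0

ℤ_13 = {x ∈ ℚ_13 : v_13(x) ≥ 0} and ℤ_13^× = {x ∈ ℤ_13 : v_13(x) = 0}. Here v_13(897/5) = v_13(num) − v_13(den) = 1; compare against these criteria.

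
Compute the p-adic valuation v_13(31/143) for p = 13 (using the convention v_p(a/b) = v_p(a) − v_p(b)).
v_13(31/143) = -1

Factor powers of 13 from the numerator and denominator of the reduced fraction: 31 = 13^0 · 31 and 143 = 13^1 · 11. Apply v_p(a/b) = v_p(a) − v_p(b): v_13(31/143) = 0 − 1 = -1.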